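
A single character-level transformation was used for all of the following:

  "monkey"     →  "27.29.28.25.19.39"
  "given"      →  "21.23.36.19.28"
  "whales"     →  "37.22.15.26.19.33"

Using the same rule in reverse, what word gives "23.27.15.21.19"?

m is letter #13 and maps to 27: an offset of 14. Each letter is replaced by its alphabet position (a=1..z=26) + 14.
Reversing it on 23.27.15.21.19: 23→(23−14)÷1=9=i, 27→(27−14)÷1=13=m, 15→(15−14)÷1=1=a, 21→(21−14)÷1=7=g, 19→(19−14)÷1=5=e.

image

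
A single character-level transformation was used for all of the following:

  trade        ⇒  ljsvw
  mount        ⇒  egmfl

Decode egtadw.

mobile

Every letter moves 18 places later in the alphabet, wrapping around z→a.
Reversing it on egtadw: e−18=m, g−18=o, t−18=b, a−18=i, d−18=l, w−18=e.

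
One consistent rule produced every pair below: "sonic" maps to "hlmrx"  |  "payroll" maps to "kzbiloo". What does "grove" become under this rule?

tilev

This is the alphabet-reversal cipher (Atbash): a becomes z, b becomes y, etc.
For grove: g↔t, r↔i, o↔l, v↔e, e↔v.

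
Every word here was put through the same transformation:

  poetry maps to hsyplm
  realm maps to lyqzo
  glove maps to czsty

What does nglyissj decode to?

p(15)→h(7) and o(14)→s(18) fit y≡15x+16 (mod 26); the inverse of 15 mod 26 is 7. Treating letters as 0–25, the rule is x ↦ 15x + 16 (mod 26).
Reversing it on nglyissj: n(13)→7·(13−16)≡5=f; g(6)→7·(6−16)≡8=i; l(11)→7·(11−16)≡17=r; y(24)→7·(24−16)≡4=e; i(8)→7·(8−16)≡22=w; s(18)→7·(18−16)≡14=o; s(18)→7·(18−16)≡14=o; j(9)→7·(9−16)≡3=d (all mod 26).

firewood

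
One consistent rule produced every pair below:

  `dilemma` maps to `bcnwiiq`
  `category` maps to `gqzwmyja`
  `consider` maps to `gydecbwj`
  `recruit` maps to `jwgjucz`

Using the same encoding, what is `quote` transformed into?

d(3)→b(1) and i(8)→c(2) fit y≡21x+16 (mod 26); the inverse of 21 mod 26 is 5. Treating letters as 0–25, the rule is x ↦ 21x + 16 (mod 26).
Applying it to quote: q(16)→21·16+16≡14=o; u(20)→21·20+16≡20=u; o(14)→21·14+16≡24=y; t(19)→21·19+16≡25=z; e(4)→21·4+16≡22=w (all mod 26).

ouyzw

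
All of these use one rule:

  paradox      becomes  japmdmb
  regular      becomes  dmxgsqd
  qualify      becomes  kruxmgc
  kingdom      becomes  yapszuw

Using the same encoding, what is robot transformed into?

fanad

The output letters match the input read backwards, each shifted +12: paradox reversed is xodarap. The word is reversed, then every letter is shifted forward by 12.
On robot: reverse → tobor; then shift: t+12=f, o+12=a, b+12=n, o+12=a, r+12=d.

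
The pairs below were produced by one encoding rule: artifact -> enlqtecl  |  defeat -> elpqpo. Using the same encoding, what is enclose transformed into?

The output letters match the input read backwards, each shifted +11: artifact reversed is tcafitra. Read the word backwards and shift each letter +11.
On enclose: reverse → esolcne; then shift: e+11=p, s+11=d, o+11=z, l+11=w, c+11=n, n+11=y, e+11=p.

pdzwnyp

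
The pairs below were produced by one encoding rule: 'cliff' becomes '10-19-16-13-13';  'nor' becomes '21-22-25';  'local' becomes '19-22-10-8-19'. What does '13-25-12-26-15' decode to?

fresh

c is letter #3 and maps to 10: an offset of 7. The number is (letter's place in the alphabet, a=1) + 7.
Undoing it on 13-25-12-26-15: 13→(13−7)÷1=6=f, 25→(25−7)÷1=18=r, 12→(12−7)÷1=5=e, 26→(26−7)÷1=19=s, 15→(15−7)÷1=8=h.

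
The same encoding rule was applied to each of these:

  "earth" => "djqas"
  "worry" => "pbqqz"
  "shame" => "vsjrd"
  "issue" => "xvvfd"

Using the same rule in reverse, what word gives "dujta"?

exact

e(4)→d(3) and a(0)→j(9) fit y≡5x+9 (mod 26); the inverse of 5 mod 26 is 21. Each letter's alphabet position (a=0..z=25) is mapped through 5·x+9 mod 26 — an affine cipher.
Undoing it on dujta: d(3)→21·(3−9)≡4=e; u(20)→21·(20−9)≡23=x; j(9)→21·(9−9)≡0=a; t(19)→21·(19−9)≡2=c; a(0)→21·(0−9)≡19=t (all mod 26).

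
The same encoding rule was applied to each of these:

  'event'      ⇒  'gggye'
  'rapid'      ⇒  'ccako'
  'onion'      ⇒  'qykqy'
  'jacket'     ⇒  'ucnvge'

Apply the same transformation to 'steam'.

The shift depends on letter class: consonant v→g is +11, but vowel e→g is +2. The rule splits by letter class: vowels +2, consonants +11.
For steam: s(cons)+11=d, t(cons)+11=e, e(vowel)+2=g, a(vowel)+2=c, m(cons)+11=x.

degcx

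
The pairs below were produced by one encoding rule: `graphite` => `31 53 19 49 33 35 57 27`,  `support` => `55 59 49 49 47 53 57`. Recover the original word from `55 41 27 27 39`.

sleek

With a=1..z=26, the number is 2·pos + 17.
Undoing it on 55 41 27 27 39: 55→(55−17)÷2=19=s, 41→(41−17)÷2=12=l, 27→(27−17)÷2=5=e, 27→(27−17)÷2=5=e, 39→(39−17)÷2=11=k.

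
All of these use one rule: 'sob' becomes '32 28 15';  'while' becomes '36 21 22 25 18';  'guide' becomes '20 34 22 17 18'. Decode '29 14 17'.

pad

s is letter #19 and maps to 32: an offset of 13. Each letter is replaced by its alphabet position (a=1..z=26) + 13.
Reversing it on 29 14 17: 29→(29−13)÷1=16=p, 14→(14−13)÷1=1=a, 17→(17−13)÷1=4=d.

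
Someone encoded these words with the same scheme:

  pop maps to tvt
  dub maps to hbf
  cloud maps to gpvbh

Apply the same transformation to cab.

ghf

The shift depends on letter class: consonant p→t is +4, but vowel o→v is +7. The rule splits by letter class: vowels +7, consonants +4.
Applying it to cab: c(cons)+4=g, a(vowel)+7=h, b(cons)+4=f.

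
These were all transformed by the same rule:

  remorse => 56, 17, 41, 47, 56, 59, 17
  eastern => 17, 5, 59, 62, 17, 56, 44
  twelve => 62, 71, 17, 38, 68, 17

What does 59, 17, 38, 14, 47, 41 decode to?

seldom

The formula is n = 3×(alphabet index, a=1) + 2.
Reversing it on 59, 17, 38, 14, 47, 41: 59→(59−2)÷3=19=s, 17→(17−2)÷3=5=e, 38→(38−2)÷3=12=l, 14→(14−2)÷3=4=d, 47→(47−2)÷3=15=o, 41→(41−2)÷3=13=m.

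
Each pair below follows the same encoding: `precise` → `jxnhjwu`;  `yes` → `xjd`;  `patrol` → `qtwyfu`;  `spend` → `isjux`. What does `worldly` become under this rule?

Read the word backwards and shift each letter +5.
For worldly: reverse → yldlrow; then shift: y+5=d, l+5=q, d+5=i, l+5=q, r+5=w, o+5=t, w+5=b.

dqiqwtb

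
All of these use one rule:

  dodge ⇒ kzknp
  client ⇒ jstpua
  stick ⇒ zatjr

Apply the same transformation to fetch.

mpajo

The shift depends on letter class: consonant d→k is +7, but vowel o→z is +11. The rule splits by letter class: vowels +11, consonants +7.
Applying it to fetch: f(cons)+7=m, e(vowel)+11=p, t(cons)+7=a, c(cons)+7=j, h(cons)+7=o.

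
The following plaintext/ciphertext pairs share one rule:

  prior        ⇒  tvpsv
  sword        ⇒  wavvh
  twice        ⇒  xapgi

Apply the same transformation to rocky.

vsjoc

A repeating key of period 3 is used — shifts +4, +4, +7 over and over.
On rocky: r+4=v, o+4=s, c+7=j, k+4=o, y+4=c.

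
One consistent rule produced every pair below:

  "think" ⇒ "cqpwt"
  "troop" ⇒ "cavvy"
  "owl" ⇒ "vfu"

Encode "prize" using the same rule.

The shift depends on letter class: consonant t→c is +9, but vowel i→p is +7. Two shifts are in play — +7 for a/e/i/o/u, +9 for every other letter.
For prize: p(cons)+9=y, r(cons)+9=a, i(vowel)+7=p, z(cons)+9=i, e(vowel)+7=l.

yapil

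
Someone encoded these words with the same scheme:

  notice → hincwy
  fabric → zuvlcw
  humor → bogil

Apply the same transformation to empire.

Compare letters: n→h is +20, o→i is +20, t→n is +20 — a constant shift. It's a constant shift of +20 (ROT20).
Applying it to empire: e+20=y, m+20=g, p+20=j, i+20=c, r+20=l, e+20=y.

ygjcly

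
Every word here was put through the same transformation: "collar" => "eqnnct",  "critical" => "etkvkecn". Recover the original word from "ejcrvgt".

It's a constant shift of +2 (ROT2).
Decoding ejcrvgt: e−2=c, j−2=h, c−2=a, r−2=p, v−2=t, g−2=e, t−2=r.

chapter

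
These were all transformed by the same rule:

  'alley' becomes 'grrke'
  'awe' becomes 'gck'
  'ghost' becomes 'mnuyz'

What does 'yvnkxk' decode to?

sphere

Each letter is shifted forward by 6 in the alphabet (a Caesar shift of +6).
Decoding yvnkxk: y−6=s, v−6=p, n−6=h, k−6=e, x−6=r, k−6=e.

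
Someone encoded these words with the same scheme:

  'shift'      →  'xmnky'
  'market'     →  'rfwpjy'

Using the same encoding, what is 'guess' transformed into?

Compare letters: s→x is +5, h→m is +5, i→n is +5 — a constant shift. This is a Caesar cipher with shift 5.
For guess: g+5=l, u+5=z, e+5=j, s+5=x, s+5=x.

lzjxx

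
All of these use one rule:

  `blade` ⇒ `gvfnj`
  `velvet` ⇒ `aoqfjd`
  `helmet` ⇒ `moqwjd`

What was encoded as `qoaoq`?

A repeating key of period 2 is used — shifts +5, +10 over and over.
Undoing it on qoaoq: q−5=l, o−10=e, a−5=v, o−10=e, q−5=l.

level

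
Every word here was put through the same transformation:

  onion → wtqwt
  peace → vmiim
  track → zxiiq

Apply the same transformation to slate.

The shift depends on letter class: consonant n→t is +6, but vowel o→w is +8. The rule splits by letter class: vowels +8, consonants +6.
For slate: s(cons)+6=y, l(cons)+6=r, a(vowel)+8=i, t(cons)+6=z, e(vowel)+8=m.

yrizm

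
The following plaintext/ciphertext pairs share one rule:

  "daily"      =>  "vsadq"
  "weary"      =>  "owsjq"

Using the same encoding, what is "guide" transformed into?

ymavw

Compare letters: d→v is +18, a→s is +18, i→a is +18 — a constant shift. This is a Caesar cipher with shift 18.
On guide: g+18=y, u+18=m, i+18=a, d+18=v, e+18=w.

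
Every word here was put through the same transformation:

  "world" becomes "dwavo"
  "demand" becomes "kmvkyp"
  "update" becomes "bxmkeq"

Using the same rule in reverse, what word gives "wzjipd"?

prayer

The shift increases by 1 at each position, starting from +7: 7, 8, 9, ….
Decoding wzjipd: w−7=p, z−8=r, j−9=a, i−10=y, p−11=e, d−12=r.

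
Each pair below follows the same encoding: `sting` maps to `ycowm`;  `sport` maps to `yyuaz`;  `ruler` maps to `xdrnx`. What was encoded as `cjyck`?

Shifts by position in sting: pos 0: s→y (+6), pos 1: t→c (+9), pos 2: i→o (+6), pos 3: n→w (+9) — repeating every 2. It's a Vigenère-style cipher with numeric key [6,9]: position i shifts by key[i mod 2].
Undoing it on cjyck: c−6=w, j−9=a, y−6=s, c−9=t, k−6=e.

waste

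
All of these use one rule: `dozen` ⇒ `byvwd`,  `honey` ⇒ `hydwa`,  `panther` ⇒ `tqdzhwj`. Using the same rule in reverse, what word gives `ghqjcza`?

charity

d(3)→b(1) and o(14)→y(24) fit y≡21x+16 (mod 26); the inverse of 21 mod 26 is 5. This is an affine cipher: with a=0,…,z=25, each position x becomes (21x+16) mod 26.
Undoing it on ghqjcza: g(6)→5·(6−16)≡2=c; h(7)→5·(7−16)≡7=h; q(16)→5·(16−16)≡0=a; j(9)→5·(9−16)≡17=r; c(2)→5·(2−16)≡8=i; z(25)→5·(25−16)≡19=t; a(0)→5·(0−16)≡24=y (all mod 26).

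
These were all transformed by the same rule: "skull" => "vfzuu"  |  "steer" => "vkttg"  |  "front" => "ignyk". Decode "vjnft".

s(18)→v(21) and k(10)→f(5) fit y≡15x+11 (mod 26); the inverse of 15 mod 26 is 7. This is an affine cipher: with a=0,…,z=25, each position x becomes (15x+11) mod 26.
Reversing it on vjnft: v(21)→7·(21−11)≡18=s; j(9)→7·(9−11)≡12=m; n(13)→7·(13−11)≡14=o; f(5)→7·(5−11)≡10=k; t(19)→7·(19−11)≡4=e (all mod 26).

smoke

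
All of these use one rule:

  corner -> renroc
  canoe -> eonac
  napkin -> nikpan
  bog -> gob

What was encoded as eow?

woe

It's just the letters in reverse order.
Undoing it on eow: then reverse → woe.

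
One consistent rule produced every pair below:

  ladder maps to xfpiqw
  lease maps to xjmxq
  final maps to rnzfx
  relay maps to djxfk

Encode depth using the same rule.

It's a Vigenère-style cipher with numeric key [12,5]: position i shifts by key[i mod 2].
Applying it to depth: d+12=p, e+5=j, p+12=b, t+5=y, h+12=t.

pjbyt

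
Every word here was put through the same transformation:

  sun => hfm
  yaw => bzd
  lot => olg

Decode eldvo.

Each letter is replaced by its mirror in the alphabet: a↔z, b↔y, c↔x, and so on (the Atbash cipher).
Undoing it on eldvo: e↔v, l↔o, d↔w, v↔e, o↔l.

vowel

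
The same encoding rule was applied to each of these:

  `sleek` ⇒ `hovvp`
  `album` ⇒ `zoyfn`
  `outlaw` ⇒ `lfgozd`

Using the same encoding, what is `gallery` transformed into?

Each pair mirrors across the alphabet (s↔h, l↔o, e↔v): positions sum to 25. This is the alphabet-reversal cipher (Atbash): a becomes z, b becomes y, etc.
Applying it to gallery: g↔t, a↔z, l↔o, l↔o, e↔v, r↔i, y↔b.

tzoovib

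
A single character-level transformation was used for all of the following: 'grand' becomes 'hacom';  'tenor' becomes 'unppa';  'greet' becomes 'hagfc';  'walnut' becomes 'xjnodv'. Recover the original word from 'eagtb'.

Shifts by position in grand: pos 0: g→h (+1), pos 1: r→a (+9), pos 2: a→c (+2), pos 3: n→o (+1), pos 4: d→m (+9) — repeating every 3. The shifts repeat in a cycle of length 3: positions 0,1,… shift by +1, +9, +2, then the pattern repeats.
Undoing it on eagtb: e−1=d, a−9=r, g−2=e, t−1=s, b−9=s.

dress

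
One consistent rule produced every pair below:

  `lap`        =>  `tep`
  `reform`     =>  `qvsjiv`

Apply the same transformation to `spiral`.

Two steps: reverse the string, then apply a Caesar shift of +4.
Applying it to spiral: reverse → larips; then shift: l+4=p, a+4=e, r+4=v, i+4=m, p+4=t, s+4=w.

pevmtw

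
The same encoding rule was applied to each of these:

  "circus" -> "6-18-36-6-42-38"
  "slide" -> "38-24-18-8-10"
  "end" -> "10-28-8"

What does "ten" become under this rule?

The formula is n = 2×(alphabet index, a=1).
For ten: t=20→40, e=5→10, n=14→28.

40-10-28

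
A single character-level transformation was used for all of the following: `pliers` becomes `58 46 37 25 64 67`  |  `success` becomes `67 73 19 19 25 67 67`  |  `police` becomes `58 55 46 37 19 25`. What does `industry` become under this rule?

37 52 22 73 67 70 64 85

p(#16)→58 and l(#12)→46: differences scale by 3, so n = 3·pos + 10. The formula is n = 3×(alphabet index, a=1) + 10.
On industry: i=9→37, n=14→52, d=4→22, u=21→73, s=19→67, t=20→70, r=18→64, y=25→85.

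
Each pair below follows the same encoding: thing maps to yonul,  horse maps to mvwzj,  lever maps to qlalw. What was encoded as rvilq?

model

Shifts by position in thing: pos 0: t→y (+5), pos 1: h→o (+7), pos 2: i→n (+5), pos 3: n→u (+7) — repeating every 2. It's a Vigenère-style cipher with numeric key [5,7]: position i shifts by key[i mod 2].
Reversing it on rvilq: r−5=m, v−7=o, i−5=d, l−7=e, q−5=l.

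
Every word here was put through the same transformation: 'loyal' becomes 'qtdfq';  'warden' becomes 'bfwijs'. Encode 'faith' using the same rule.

kfnym

Compare letters: l→q is +5, o→t is +5, y→d is +5 — a constant shift. Every letter moves 5 places later in the alphabet, wrapping around z→a.
Applying it to faith: f+5=k, a+5=f, i+5=n, t+5=y, h+5=m.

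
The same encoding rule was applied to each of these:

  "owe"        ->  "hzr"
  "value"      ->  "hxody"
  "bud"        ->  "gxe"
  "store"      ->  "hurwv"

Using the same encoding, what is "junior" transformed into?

urlqxm

The output letters match the input read backwards, each shifted +3: owe reversed is ewo. The word is reversed, then every letter is shifted forward by 3.
On junior: reverse → roinuj; then shift: r+3=u, o+3=r, i+3=l, n+3=q, u+3=x, j+3=m.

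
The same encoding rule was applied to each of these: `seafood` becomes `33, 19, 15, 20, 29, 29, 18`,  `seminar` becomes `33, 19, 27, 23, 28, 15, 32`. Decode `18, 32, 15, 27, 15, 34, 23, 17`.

The number is (letter's place in the alphabet, a=1) + 14.
Decoding 18, 32, 15, 27, 15, 34, 23, 17: 18→(18−14)÷1=4=d, 32→(32−14)÷1=18=r, 15→(15−14)÷1=1=a, 27→(27−14)÷1=13=m, 15→(15−14)÷1=1=a, 34→(34−14)÷1=20=t, 23→(23−14)÷1=9=i, 17→(17−14)÷1=3=c.

dramatic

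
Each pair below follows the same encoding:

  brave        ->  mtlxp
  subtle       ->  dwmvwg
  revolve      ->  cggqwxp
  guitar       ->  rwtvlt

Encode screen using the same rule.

Shifts by position in brave: pos 0: b→m (+11), pos 1: r→t (+2), pos 2: a→l (+11), pos 3: v→x (+2) — repeating every 2. A repeating key of period 2 is used — shifts +11, +2 over and over.
On screen: s+11=d, c+2=e, r+11=c, e+2=g, e+11=p, n+2=p.

decgpp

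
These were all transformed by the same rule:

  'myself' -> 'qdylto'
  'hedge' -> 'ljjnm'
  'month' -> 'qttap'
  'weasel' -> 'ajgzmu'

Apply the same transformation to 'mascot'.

In myself: m→q is +4, y→d is +5, s→y is +6, e→l is +7 — the shift increases by 1 each position. Letter i (0-indexed) is shifted by i+4, so successive shifts are 4, 5, 6, ….
Applying it to mascot: m+4=q, a+5=f, s+6=y, c+7=j, o+8=w, t+9=c.

qfyjwc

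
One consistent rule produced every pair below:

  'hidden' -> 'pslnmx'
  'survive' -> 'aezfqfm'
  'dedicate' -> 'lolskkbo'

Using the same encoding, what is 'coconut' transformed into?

Shifts by position in hidden: pos 0: h→p (+8), pos 1: i→s (+10), pos 2: d→l (+8), pos 3: d→n (+10) — repeating every 2. A repeating key of period 2 is used — shifts +8, +10 over and over.
On coconut: c+8=k, o+10=y, c+8=k, o+10=y, n+8=v, u+10=e, t+8=b.

kykyveb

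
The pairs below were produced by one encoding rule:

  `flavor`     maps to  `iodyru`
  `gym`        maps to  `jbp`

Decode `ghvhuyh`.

deserve

Compare letters: f→i is +3, l→o is +3, a→d is +3 — a constant shift. Each letter is shifted forward by 3 in the alphabet (a Caesar shift of +3).
Reversing it on ghvhuyh: g−3=d, h−3=e, v−3=s, h−3=e, u−3=r, y−3=v, h−3=e.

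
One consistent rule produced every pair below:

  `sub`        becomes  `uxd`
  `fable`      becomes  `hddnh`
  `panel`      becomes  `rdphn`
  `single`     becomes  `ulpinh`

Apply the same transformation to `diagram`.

The shift depends on letter class: consonant s→u is +2, but vowel u→x is +3. Vowels shift forward by 3 and consonants shift forward by 2.
On diagram: d(cons)+2=f, i(vowel)+3=l, a(vowel)+3=d, g(cons)+2=i, r(cons)+2=t, a(vowel)+3=d, m(cons)+2=o.

flditdo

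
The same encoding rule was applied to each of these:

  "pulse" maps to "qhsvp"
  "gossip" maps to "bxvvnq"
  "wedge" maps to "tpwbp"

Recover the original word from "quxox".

photo

p(15)→q(16) and u(20)→h(7) fit y≡19x+17 (mod 26); the inverse of 19 mod 26 is 11. Treating letters as 0–25, the rule is x ↦ 19x + 17 (mod 26).
Decoding quxox: q(16)→11·(16−17)≡15=p; u(20)→11·(20−17)≡7=h; x(23)→11·(23−17)≡14=o; o(14)→11·(14−17)≡19=t; x(23)→11·(23−17)≡14=o (all mod 26).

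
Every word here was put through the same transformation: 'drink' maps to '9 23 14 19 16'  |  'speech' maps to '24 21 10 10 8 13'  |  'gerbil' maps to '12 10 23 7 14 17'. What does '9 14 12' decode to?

dig

d is letter #4 and maps to 9: an offset of 5. Letters become their 1-based position plus 5 (so a→6, b→7, …).
Reversing it on 9 14 12: 9→(9−5)÷1=4=d, 14→(14−5)÷1=9=i, 12→(12−5)÷1=7=g.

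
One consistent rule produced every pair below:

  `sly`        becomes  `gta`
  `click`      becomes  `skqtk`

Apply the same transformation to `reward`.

The output letters match the input read backwards, each shifted +8: sly reversed is yls. Read the word backwards and shift each letter +8.
On reward: reverse → drawer; then shift: d+8=l, r+8=z, a+8=i, w+8=e, e+8=m, r+8=z.

lziemz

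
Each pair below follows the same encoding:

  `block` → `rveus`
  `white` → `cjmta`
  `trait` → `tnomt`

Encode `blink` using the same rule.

b(1)→r(17) and l(11)→v(21) fit y≡3x+14 (mod 26); the inverse of 3 mod 26 is 9. Treating letters as 0–25, the rule is x ↦ 3x + 14 (mod 26).
Applying it to blink: b(1)→3·1+14≡17=r; l(11)→3·11+14≡21=v; i(8)→3·8+14≡12=m; n(13)→3·13+14≡1=b; k(10)→3·10+14≡18=s (all mod 26).

rvmbs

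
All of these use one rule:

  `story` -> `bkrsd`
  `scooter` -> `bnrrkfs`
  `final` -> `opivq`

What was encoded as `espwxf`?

s(18)→b(1) and t(19)→k(10) fit y≡9x+21 (mod 26); the inverse of 9 mod 26 is 3. This is an affine cipher: with a=0,…,z=25, each position x becomes (9x+21) mod 26.
Undoing it on espwxf: e(4)→3·(4−21)≡1=b; s(18)→3·(18−21)≡17=r; p(15)→3·(15−21)≡8=i; w(22)→3·(22−21)≡3=d; x(23)→3·(23−21)≡6=g; f(5)→3·(5−21)≡4=e (all mod 26).

bridge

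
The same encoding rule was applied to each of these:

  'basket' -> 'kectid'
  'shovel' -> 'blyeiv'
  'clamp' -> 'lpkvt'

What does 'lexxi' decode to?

canoe

A repeating key of period 3 is used — shifts +9, +4, +10 over and over.
Reversing it on lexxi: l−9=c, e−4=a, x−10=n, x−9=o, i−4=e.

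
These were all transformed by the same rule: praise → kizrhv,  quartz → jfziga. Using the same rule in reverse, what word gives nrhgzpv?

Each pair mirrors across the alphabet (p↔k, r↔i, a↔z): positions sum to 25. Each letter is replaced by its mirror in the alphabet: a↔z, b↔y, c↔x, and so on (the Atbash cipher).
Reversing it on nrhgzpv: n↔m, r↔i, h↔s, g↔t, z↔a, p↔k, v↔e.

mistake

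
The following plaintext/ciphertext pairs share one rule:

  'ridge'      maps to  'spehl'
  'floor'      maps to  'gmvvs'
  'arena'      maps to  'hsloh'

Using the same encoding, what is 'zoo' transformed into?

avv

Vowels shift forward by 7 and consonants shift forward by 1.
On zoo: z(cons)+1=a, o(vowel)+7=v, o(vowel)+7=v.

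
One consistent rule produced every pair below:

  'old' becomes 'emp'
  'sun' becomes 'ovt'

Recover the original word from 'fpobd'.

The output letters match the input read backwards, each shifted +1: old reversed is dlo. The word is reversed, then every letter is shifted forward by 1.
Decoding fpobd: shift back: f−1=e, p−1=o, o−1=n, b−1=a, d−1=c → eonac; then reverse → canoe.

canoe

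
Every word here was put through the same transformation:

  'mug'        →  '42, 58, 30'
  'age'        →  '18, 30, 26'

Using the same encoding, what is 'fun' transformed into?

m(#13)→42 and u(#21)→58: differences scale by 2, so n = 2·pos + 16. The formula is n = 2×(alphabet index, a=1) + 16.
For fun: f=6→28, u=21→58, n=14→44.

28, 58, 44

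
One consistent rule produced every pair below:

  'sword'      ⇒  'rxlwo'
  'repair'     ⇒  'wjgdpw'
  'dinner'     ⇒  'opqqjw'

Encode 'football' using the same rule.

ellmydaa

s(18)→r(17) and w(22)→x(23) fit y≡21x+3 (mod 26); the inverse of 21 mod 26 is 5. This is an affine cipher: with a=0,…,z=25, each position x becomes (21x+3) mod 26.
For football: f(5)→21·5+3≡4=e; o(14)→21·14+3≡11=l; o(14)→21·14+3≡11=l; t(19)→21·19+3≡12=m; b(1)→21·1+3≡24=y; a(0)→21·0+3≡3=d; l(11)→21·11+3≡0=a; l(11)→21·11+3≡0=a (all mod 26).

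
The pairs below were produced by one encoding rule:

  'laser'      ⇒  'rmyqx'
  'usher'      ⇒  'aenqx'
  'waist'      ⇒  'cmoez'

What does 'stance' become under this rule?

Shifts by position in laser: pos 0: l→r (+6), pos 1: a→m (+12), pos 2: s→y (+6), pos 3: e→q (+12) — repeating every 2. A repeating key of period 2 is used — shifts +6, +12 over and over.
On stance: s+6=y, t+12=f, a+6=g, n+12=z, c+6=i, e+12=q.

yfgziq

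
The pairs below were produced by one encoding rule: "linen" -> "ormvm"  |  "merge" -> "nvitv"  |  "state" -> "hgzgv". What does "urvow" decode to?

field

Each pair mirrors across the alphabet (l↔o, i↔r, n↔m): positions sum to 25. Letters are reflected about the middle of the alphabet (position → 25−position): Atbash.
Decoding urvow: u↔f, r↔i, v↔e, o↔l, w↔d.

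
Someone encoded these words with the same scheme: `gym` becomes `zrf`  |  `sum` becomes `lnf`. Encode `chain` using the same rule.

It's a constant shift of +19 (ROT19).
On chain: c+19=v, h+19=a, a+19=t, i+19=b, n+19=g.

vatbg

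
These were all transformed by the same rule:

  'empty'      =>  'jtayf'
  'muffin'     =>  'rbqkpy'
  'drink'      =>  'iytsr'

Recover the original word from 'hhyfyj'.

canary

Shifts by position in empty: pos 0: e→j (+5), pos 1: m→t (+7), pos 2: p→a (+11), pos 3: t→y (+5), pos 4: y→f (+7) — repeating every 3. The shifts repeat in a cycle of length 3: positions 0,1,… shift by +5, +7, +11, then the pattern repeats.
Undoing it on hhyfyj: h−5=c, h−7=a, y−11=n, f−5=a, y−7=r, j−11=y.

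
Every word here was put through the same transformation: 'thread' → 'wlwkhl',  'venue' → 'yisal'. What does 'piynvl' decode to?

In thread: t→w is +3, h→l is +4, r→w is +5, e→k is +6 — the shift increases by 1 each position. The shift increases by 1 at each position, starting from +3: 3, 4, 5, ….
Reversing it on piynvl: p−3=m, i−4=e, y−5=t, n−6=h, v−7=o, l−8=d.

method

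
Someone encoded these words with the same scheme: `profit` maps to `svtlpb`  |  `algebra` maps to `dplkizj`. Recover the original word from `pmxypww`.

In profit: p→s is +3, r→v is +4, o→t is +5, f→l is +6 — the shift increases by 1 each position. Letter i (0-indexed) is shifted by i+3, so successive shifts are 3, 4, 5, ….
Reversing it on pmxypww: p−3=m, m−4=i, x−5=s, y−6=s, p−7=i, w−8=o, w−9=n.

mission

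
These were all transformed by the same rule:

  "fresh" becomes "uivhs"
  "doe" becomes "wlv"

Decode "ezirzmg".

variant

Each letter is replaced by its mirror in the alphabet: a↔z, b↔y, c↔x, and so on (the Atbash cipher).
Undoing it on ezirzmg: e↔v, z↔a, i↔r, r↔i, z↔a, m↔n, g↔t.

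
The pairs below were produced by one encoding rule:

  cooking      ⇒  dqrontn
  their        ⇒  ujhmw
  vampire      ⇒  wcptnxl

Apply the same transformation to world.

xqupi

In cooking: c→d is +1, o→q is +2, o→r is +3, k→o is +4 — the shift increases by 1 each position. The shift increases by 1 at each position, starting from +1: 1, 2, 3, ….
On world: w+1=x, o+2=q, r+3=u, l+4=p, d+5=i.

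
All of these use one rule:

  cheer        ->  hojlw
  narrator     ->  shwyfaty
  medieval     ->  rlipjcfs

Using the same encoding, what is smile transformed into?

xtnsj

Shifts by position in cheer: pos 0: c→h (+5), pos 1: h→o (+7), pos 2: e→j (+5), pos 3: e→l (+7) — repeating every 2. It's a Vigenère-style cipher with numeric key [5,7]: position i shifts by key[i mod 2].
For smile: s+5=x, m+7=t, i+5=n, l+7=s, e+5=j.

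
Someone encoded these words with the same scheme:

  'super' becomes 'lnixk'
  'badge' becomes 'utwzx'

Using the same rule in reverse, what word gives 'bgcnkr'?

Compare letters: s→l is +19, u→n is +19, p→i is +19 — a constant shift. It's a constant shift of +19 (ROT19).
Decoding bgcnkr: b−19=i, g−19=n, c−19=j, n−19=u, k−19=r, r−19=y.

injury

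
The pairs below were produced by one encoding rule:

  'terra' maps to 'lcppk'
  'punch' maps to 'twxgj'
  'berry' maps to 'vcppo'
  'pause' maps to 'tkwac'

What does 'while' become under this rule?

t(19)→l(11) and e(4)→c(2) fit y≡11x+10 (mod 26); the inverse of 11 mod 26 is 19. This is an affine cipher: with a=0,…,z=25, each position x becomes (11x+10) mod 26.
On while: w(22)→11·22+10≡18=s; h(7)→11·7+10≡9=j; i(8)→11·8+10≡20=u; l(11)→11·11+10≡1=b; e(4)→11·4+10≡2=c (all mod 26).

sjubc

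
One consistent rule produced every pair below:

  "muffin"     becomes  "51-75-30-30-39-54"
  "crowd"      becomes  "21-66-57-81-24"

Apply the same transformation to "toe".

72-57-27

With a=1..z=26, the number is 3·pos + 12.
Applying it to toe: t=20→72, o=15→57, e=5→27.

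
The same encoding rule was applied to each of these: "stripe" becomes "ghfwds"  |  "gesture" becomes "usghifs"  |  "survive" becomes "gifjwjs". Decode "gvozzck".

shallow

Every letter moves 14 places later in the alphabet, wrapping around z→a.
Decoding gvozzck: g−14=s, v−14=h, o−14=a, z−14=l, z−14=l, c−14=o, k−14=w.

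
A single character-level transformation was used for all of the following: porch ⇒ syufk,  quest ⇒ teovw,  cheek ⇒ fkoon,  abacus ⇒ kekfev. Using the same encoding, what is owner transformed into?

yzqou

The shift depends on letter class: consonant p→s is +3, but vowel o→y is +10. Vowels shift forward by 10 and consonants shift forward by 3.
Applying it to owner: o(vowel)+10=y, w(cons)+3=z, n(cons)+3=q, e(vowel)+10=o, r(cons)+3=u.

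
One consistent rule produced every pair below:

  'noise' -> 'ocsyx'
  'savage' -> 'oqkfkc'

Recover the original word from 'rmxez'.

The output letters match the input read backwards, each shifted +10: noise reversed is esion. The word is reversed, then every letter is shifted forward by 10.
Decoding rmxez: shift back: r−10=h, m−10=c, x−10=n, e−10=u, z−10=p → hcnup; then reverse → punch.

punch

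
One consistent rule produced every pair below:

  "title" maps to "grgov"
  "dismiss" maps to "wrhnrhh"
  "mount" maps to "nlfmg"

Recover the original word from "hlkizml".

soprano

Each pair mirrors across the alphabet (t↔g, i↔r, t↔g): positions sum to 25. This is the alphabet-reversal cipher (Atbash): a becomes z, b becomes y, etc.
Decoding hlkizml: h↔s, l↔o, k↔p, i↔r, z↔a, m↔n, l↔o.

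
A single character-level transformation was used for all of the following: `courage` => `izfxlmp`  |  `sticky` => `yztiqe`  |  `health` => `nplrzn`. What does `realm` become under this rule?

The shift depends on letter class: consonant c→i is +6, but vowel o→z is +11. Vowels shift forward by 11 and consonants shift forward by 6.
On realm: r(cons)+6=x, e(vowel)+11=p, a(vowel)+11=l, l(cons)+6=r, m(cons)+6=s.

xplrs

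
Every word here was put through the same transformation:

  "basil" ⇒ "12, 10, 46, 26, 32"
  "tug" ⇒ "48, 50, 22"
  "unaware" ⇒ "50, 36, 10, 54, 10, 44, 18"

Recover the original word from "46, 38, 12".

sob

b(#2)→12 and a(#1)→10: differences scale by 2, so n = 2·pos + 8. Each letter becomes 2×(its alphabet position, a=1..z=26) + 8.
Decoding 46, 38, 12: 46→(46−8)÷2=19=s, 38→(38−8)÷2=15=o, 12→(12−8)÷2=2=b.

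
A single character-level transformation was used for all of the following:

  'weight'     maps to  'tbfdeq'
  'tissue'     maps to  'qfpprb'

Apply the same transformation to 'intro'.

fkqol

Compare letters: w→t is +23, e→b is +23, i→f is +23 — a constant shift. Every letter moves 23 places later in the alphabet, wrapping around z→a.
On intro: i+23=f, n+23=k, t+23=q, r+23=o, o+23=l.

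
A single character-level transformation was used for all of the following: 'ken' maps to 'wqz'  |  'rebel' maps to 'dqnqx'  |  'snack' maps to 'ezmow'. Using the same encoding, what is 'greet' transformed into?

sdqqf

Compare letters: k→w is +12, e→q is +12, n→z is +12 — a constant shift. Every letter moves 12 places later in the alphabet, wrapping around z→a.
For greet: g+12=s, r+12=d, e+12=q, e+12=q, t+12=f.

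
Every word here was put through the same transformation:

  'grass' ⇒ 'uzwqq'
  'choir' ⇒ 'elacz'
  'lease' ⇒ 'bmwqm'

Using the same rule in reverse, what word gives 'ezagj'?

crown

g(6)→u(20) and r(17)→z(25) fit y≡17x+22 (mod 26); the inverse of 17 mod 26 is 23. Each letter's alphabet position (a=0..z=25) is mapped through 17·x+22 mod 26 — an affine cipher.
Decoding ezagj: e(4)→23·(4−22)≡2=c; z(25)→23·(25−22)≡17=r; a(0)→23·(0−22)≡14=o; g(6)→23·(6−22)≡22=w; j(9)→23·(9−22)≡13=n (all mod 26).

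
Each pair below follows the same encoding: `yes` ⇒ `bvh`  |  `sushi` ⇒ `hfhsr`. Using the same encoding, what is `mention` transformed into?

Each pair mirrors across the alphabet (y↔b, e↔v, s↔h): positions sum to 25. This is the alphabet-reversal cipher (Atbash): a becomes z, b becomes y, etc.
For mention: m↔n, e↔v, n↔m, t↔g, i↔r, o↔l, n↔m.

nvmgrlm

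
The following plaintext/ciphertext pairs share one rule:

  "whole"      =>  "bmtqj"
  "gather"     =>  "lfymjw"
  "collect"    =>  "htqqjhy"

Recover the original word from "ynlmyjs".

tighten

Compare letters: w→b is +5, h→m is +5, o→t is +5 — a constant shift. This is a Caesar cipher with shift 5.
Reversing it on ynlmyjs: y−5=t, n−5=i, l−5=g, m−5=h, y−5=t, j−5=e, s−5=n.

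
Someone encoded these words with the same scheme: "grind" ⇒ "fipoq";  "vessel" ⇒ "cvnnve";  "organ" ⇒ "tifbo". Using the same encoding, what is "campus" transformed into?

lbjyxn

Treating letters as 0–25, the rule is x ↦ 5x + 1 (mod 26).
For campus: c(2)→5·2+1≡11=l; a(0)→5·0+1≡1=b; m(12)→5·12+1≡9=j; p(15)→5·15+1≡24=y; u(20)→5·20+1≡23=x; s(18)→5·18+1≡13=n (all mod 26).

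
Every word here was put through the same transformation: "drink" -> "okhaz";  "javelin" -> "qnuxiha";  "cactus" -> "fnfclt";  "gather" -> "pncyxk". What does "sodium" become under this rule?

d(3)→o(14) and r(17)→k(10) fit y≡9x+13 (mod 26); the inverse of 9 mod 26 is 3. Treating letters as 0–25, the rule is x ↦ 9x + 13 (mod 26).
Applying it to sodium: s(18)→9·18+13≡19=t; o(14)→9·14+13≡9=j; d(3)→9·3+13≡14=o; i(8)→9·8+13≡7=h; u(20)→9·20+13≡11=l; m(12)→9·12+13≡17=r (all mod 26).

tjohlr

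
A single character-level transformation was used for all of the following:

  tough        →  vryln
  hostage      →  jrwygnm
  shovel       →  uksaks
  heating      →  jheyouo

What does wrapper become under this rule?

yueuvlz

In tough: t→v is +2, o→r is +3, u→y is +4, g→l is +5 — the shift increases by 1 each position. The shift increases by 1 at each position, starting from +2: 2, 3, 4, ….
On wrapper: w+2=y, r+3=u, a+4=e, p+5=u, p+6=v, e+7=l, r+8=z.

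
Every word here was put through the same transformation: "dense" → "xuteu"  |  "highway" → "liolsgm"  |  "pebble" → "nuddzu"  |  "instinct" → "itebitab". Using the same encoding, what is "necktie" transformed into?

Treating letters as 0–25, the rule is x ↦ 23x + 6 (mod 26).
For necktie: n(13)→23·13+6≡19=t; e(4)→23·4+6≡20=u; c(2)→23·2+6≡0=a; k(10)→23·10+6≡2=c; t(19)→23·19+6≡1=b; i(8)→23·8+6≡8=i; e(4)→23·4+6≡20=u (all mod 26).

tuacbiu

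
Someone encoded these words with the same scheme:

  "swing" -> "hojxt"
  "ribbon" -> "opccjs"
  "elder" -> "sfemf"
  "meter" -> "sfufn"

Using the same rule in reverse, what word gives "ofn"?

men

The output letters match the input read backwards, each shifted +1: swing reversed is gniws. Two steps: reverse the string, then apply a Caesar shift of +1.
Undoing it on ofn: shift back: o−1=n, f−1=e, n−1=m → nem; then reverse → men.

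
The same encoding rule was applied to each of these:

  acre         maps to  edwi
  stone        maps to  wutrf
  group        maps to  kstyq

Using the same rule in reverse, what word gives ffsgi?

bench

Shifts by position in acre: pos 0: a→e (+4), pos 1: c→d (+1), pos 2: r→w (+5), pos 3: e→i (+4) — repeating every 3. A repeating key of period 3 is used — shifts +4, +1, +5 over and over.
Reversing it on ffsgi: f−4=b, f−1=e, s−5=n, g−4=c, i−1=h.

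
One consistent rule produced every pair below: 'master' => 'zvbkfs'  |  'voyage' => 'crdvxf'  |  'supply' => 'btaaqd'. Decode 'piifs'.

This is an affine cipher: with a=0,…,z=25, each position x becomes (9x+21) mod 26.
Reversing it on piifs: p(15)→3·(15−21)≡8=i; i(8)→3·(8−21)≡13=n; i(8)→3·(8−21)≡13=n; f(5)→3·(5−21)≡4=e; s(18)→3·(18−21)≡17=r (all mod 26).

inner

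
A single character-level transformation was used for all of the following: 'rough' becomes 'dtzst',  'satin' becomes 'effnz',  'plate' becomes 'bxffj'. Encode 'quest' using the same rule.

The shift depends on letter class: consonant r→d is +12, but vowel o→t is +5. The rule splits by letter class: vowels +5, consonants +12.
Applying it to quest: q(cons)+12=c, u(vowel)+5=z, e(vowel)+5=j, s(cons)+12=e, t(cons)+12=f.

czjef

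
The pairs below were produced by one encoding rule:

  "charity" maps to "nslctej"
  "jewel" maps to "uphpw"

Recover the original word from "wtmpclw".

Compare letters: c→n is +11, h→s is +11, a→l is +11 — a constant shift. It's a constant shift of +11 (ROT11).
Decoding wtmpclw: w−11=l, t−11=i, m−11=b, p−11=e, c−11=r, l−11=a, w−11=l.

liberal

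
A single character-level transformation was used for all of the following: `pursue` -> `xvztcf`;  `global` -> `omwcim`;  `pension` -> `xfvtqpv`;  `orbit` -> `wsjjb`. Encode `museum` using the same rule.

uvafcn

Shifts by position in pursue: pos 0: p→x (+8), pos 1: u→v (+1), pos 2: r→z (+8), pos 3: s→t (+1) — repeating every 2. It's a Vigenère-style cipher with numeric key [8,1]: position i shifts by key[i mod 2].
For museum: m+8=u, u+1=v, s+8=a, e+1=f, u+8=c, m+1=n.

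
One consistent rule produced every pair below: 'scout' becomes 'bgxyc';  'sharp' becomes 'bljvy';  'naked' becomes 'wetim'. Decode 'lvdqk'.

crumb

Shifts by position in scout: pos 0: s→b (+9), pos 1: c→g (+4), pos 2: o→x (+9), pos 3: u→y (+4) — repeating every 2. It's a Vigenère-style cipher with numeric key [9,4]: position i shifts by key[i mod 2].
Decoding lvdqk: l−9=c, v−4=r, d−9=u, q−4=m, k−9=b.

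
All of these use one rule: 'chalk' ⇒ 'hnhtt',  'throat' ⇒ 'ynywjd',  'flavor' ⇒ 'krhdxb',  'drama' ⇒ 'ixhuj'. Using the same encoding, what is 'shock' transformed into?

xnvkt

In chalk: c→h is +5, h→n is +6, a→h is +7, l→t is +8 — the shift increases by 1 each position. Each letter shifts forward by (position + 5), i.e. 5, 6, 7, … — the shift grows by one for each successive letter.
For shock: s+5=x, h+6=n, o+7=v, c+8=k, k+9=t.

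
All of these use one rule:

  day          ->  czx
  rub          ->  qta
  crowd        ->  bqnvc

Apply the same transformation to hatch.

Compare letters: d→c is +25, a→z is +25, y→x is +25 — a constant shift. Each letter is shifted forward by 25 in the alphabet (a Caesar shift of +25).
On hatch: h+25=g, a+25=z, t+25=s, c+25=b, h+25=g.

gzsbg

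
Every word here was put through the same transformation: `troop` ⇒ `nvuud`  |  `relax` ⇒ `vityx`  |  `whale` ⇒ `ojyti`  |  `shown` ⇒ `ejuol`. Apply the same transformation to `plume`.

dtwci

t(19)→n(13) and r(17)→v(21) fit y≡9x+24 (mod 26); the inverse of 9 mod 26 is 3. This is an affine cipher: with a=0,…,z=25, each position x becomes (9x+24) mod 26.
For plume: p(15)→9·15+24≡3=d; l(11)→9·11+24≡19=t; u(20)→9·20+24≡22=w; m(12)→9·12+24≡2=c; e(4)→9·4+24≡8=i (all mod 26).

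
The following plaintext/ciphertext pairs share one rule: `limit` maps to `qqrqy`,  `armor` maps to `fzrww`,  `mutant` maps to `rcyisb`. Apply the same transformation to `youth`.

Shifts by position in limit: pos 0: l→q (+5), pos 1: i→q (+8), pos 2: m→r (+5), pos 3: i→q (+8) — repeating every 2. A repeating key of period 2 is used — shifts +5, +8 over and over.
On youth: y+5=d, o+8=w, u+5=z, t+8=b, h+5=m.

dwzbm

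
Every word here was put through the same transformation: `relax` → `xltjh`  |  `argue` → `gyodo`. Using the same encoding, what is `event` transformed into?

In relax: r→x is +6, e→l is +7, l→t is +8, a→j is +9 — the shift increases by 1 each position. Each letter shifts forward by (position + 6), i.e. 6, 7, 8, … — the shift grows by one for each successive letter.
For event: e+6=k, v+7=c, e+8=m, n+9=w, t+10=d.

kcmwd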